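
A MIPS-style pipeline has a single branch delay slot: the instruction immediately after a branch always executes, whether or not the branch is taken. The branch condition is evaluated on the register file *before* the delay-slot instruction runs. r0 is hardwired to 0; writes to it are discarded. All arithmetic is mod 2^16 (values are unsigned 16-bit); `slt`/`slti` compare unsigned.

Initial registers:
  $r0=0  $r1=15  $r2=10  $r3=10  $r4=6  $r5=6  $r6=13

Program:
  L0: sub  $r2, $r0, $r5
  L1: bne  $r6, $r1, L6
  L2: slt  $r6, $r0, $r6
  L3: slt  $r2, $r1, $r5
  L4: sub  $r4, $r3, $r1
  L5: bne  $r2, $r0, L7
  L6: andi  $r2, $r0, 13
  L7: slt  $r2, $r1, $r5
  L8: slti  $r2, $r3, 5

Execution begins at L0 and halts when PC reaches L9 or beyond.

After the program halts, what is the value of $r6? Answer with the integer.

PC=0  sub  $r2, $r0, $r5     | $r0=0 $r1=15 $r2=65530 $r3=10 $r4=6 $r5=6 $r6=13
PC=1  bne  $r6, $r1, L6      | $r0=0 $r1=15 $r2=65530 $r3=10 $r4=6 $r5=6 $r6=13  [TAKEN]
PC=2  slt  $r6, $r0, $r6     | $r0=0 $r1=15 $r2=65530 $r3=10 $r4=6 $r5=6 $r6=1
PC=6  andi  $r2, $r0, 13     | $r0=0 $r1=15 $r2=0 $r3=10 $r4=6 $r5=6 $r6=1
PC=7  slt  $r2, $r1, $r5     | $r0=0 $r1=15 $r2=0 $r3=10 $r4=6 $r5=6 $r6=1
PC=8  slti  $r2, $r3, 5      | $r0=0 $r1=15 $r2=0 $r3=10 $r4=6 $r5=6 $r6=1

1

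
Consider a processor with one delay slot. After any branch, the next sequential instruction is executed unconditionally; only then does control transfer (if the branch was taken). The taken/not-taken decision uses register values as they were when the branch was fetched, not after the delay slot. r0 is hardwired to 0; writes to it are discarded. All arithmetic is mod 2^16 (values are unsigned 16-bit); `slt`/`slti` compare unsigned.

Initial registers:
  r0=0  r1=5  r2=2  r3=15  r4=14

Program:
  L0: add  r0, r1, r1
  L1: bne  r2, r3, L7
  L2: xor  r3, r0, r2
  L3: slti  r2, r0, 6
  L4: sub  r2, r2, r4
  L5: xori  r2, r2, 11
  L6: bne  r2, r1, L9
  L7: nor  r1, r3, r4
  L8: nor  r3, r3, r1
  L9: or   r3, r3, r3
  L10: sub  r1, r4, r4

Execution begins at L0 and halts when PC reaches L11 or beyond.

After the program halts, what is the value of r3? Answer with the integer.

PC=0  add  r0, r1, r1        | r0=0 r1=5 r2=2 r3=15 r4=14
PC=1  bne  r2, r3, L7        | r0=0 r1=5 r2=2 r3=15 r4=14  [TAKEN]
PC=2  xor  r3, r0, r2        | r0=0 r1=5 r2=2 r3=2 r4=14
PC=7  nor  r1, r3, r4        | r0=0 r1=65521 r2=2 r3=2 r4=14
PC=8  nor  r3, r3, r1        | r0=0 r1=65521 r2=2 r3=12 r4=14
PC=9  or   r3, r3, r3        | r0=0 r1=65521 r2=2 r3=12 r4=14
PC=10 sub  r1, r4, r4        | r0=0 r1=0 r2=2 r3=12 r4=14

12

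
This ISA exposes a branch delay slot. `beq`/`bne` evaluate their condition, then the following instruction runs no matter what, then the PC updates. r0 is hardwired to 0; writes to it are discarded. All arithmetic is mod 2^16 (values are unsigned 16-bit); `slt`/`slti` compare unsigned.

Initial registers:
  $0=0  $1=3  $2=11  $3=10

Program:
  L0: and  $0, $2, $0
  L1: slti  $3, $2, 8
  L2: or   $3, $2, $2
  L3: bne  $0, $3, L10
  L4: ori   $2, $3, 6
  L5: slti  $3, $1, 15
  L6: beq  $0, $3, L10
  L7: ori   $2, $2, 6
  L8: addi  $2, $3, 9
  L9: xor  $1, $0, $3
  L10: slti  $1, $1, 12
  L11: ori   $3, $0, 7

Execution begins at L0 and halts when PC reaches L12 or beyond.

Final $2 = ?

15

  step pc=0: and  $0, $2, $0  regs=(0,3,11,10)
  step pc=1: slti  $3, $2, 8  regs=(0,3,11,0)
  step pc=2: or   $3, $2, $2  regs=(0,3,11,11)
  step pc=3: bne  $0, $3, L10  cond=T  regs=(0,3,11,11)
  step pc=4: ori   $2, $3, 6  regs=(0,3,15,11)
  step pc=10: slti  $1, $1, 12  regs=(0,1,15,11)
  step pc=11: ori   $3, $0, 7  regs=(0,1,15,7)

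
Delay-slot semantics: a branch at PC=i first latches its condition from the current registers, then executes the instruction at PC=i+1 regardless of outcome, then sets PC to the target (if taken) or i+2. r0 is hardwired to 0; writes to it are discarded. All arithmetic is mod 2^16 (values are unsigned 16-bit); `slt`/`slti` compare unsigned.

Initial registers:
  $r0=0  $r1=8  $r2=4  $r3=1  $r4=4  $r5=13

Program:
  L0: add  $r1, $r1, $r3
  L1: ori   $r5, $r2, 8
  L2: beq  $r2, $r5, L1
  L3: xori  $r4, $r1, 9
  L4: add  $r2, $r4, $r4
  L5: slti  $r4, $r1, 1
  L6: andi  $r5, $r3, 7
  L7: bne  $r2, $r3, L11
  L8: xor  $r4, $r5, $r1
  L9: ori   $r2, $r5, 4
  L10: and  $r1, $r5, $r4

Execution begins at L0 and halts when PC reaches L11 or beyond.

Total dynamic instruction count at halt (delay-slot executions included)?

9

  step pc=0: add  $r1, $r1, $r3  regs=(0,9,4,1,4,13)
  step pc=1: ori   $r5, $r2, 8  regs=(0,9,4,1,4,12)
  step pc=2: beq  $r2, $r5, L1  cond=F  regs=(0,9,4,1,4,12)
  step pc=3: xori  $r4, $r1, 9  regs=(0,9,4,1,0,12)
  step pc=4: add  $r2, $r4, $r4  regs=(0,9,0,1,0,12)
  step pc=5: slti  $r4, $r1, 1  regs=(0,9,0,1,0,12)
  step pc=6: andi  $r5, $r3, 7  regs=(0,9,0,1,0,1)
  step pc=7: bne  $r2, $r3, L11  cond=T  regs=(0,9,0,1,0,1)
  step pc=8: xor  $r4, $r5, $r1  regs=(0,9,0,1,8,1)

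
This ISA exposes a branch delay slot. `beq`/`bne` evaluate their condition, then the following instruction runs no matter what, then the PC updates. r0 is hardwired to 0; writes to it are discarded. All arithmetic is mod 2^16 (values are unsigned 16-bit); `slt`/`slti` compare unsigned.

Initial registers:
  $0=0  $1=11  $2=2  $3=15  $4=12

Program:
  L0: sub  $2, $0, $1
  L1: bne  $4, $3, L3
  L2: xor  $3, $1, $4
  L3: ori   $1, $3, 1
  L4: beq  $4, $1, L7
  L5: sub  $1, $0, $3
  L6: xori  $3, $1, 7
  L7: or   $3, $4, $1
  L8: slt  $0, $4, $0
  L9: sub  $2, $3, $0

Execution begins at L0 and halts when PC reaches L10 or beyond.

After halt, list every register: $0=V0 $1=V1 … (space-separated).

$0=0 $1=65529 $2=65533 $3=65533 $4=12

  step pc=0: sub  $2, $0, $1  regs=(0,11,65525,15,12)
  step pc=1: bne  $4, $3, L3  cond=T  regs=(0,11,65525,15,12)
  step pc=2: xor  $3, $1, $4  regs=(0,11,65525,7,12)
  step pc=3: ori   $1, $3, 1  regs=(0,7,65525,7,12)
  step pc=4: beq  $4, $1, L7  cond=F  regs=(0,7,65525,7,12)
  step pc=5: sub  $1, $0, $3  regs=(0,65529,65525,7,12)
  step pc=6: xori  $3, $1, 7  regs=(0,65529,65525,65534,12)
  step pc=7: or   $3, $4, $1  regs=(0,65529,65525,65533,12)
  step pc=8: slt  $0, $4, $0  regs=(0,65529,65525,65533,12)
  step pc=9: sub  $2, $3, $0  regs=(0,65529,65533,65533,12)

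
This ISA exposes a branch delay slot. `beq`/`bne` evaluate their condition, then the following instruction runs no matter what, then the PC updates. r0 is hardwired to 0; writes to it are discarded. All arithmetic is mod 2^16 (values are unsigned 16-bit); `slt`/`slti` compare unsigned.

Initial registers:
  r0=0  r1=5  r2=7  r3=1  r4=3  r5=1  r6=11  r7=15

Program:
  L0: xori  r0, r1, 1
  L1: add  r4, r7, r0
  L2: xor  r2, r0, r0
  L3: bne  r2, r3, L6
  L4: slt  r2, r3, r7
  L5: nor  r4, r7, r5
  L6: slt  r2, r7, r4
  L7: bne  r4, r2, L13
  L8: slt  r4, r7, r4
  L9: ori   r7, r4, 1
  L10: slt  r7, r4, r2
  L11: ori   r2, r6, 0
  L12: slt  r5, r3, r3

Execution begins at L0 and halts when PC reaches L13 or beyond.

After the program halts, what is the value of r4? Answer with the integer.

0

PC=0  xori  r0, r1, 1        | r0=0 r1=5 r2=7 r3=1 r4=3 r5=1 r6=11 r7=15
PC=1  add  r4, r7, r0        | r0=0 r1=5 r2=7 r3=1 r4=15 r5=1 r6=11 r7=15
PC=2  xor  r2, r0, r0        | r0=0 r1=5 r2=0 r3=1 r4=15 r5=1 r6=11 r7=15
PC=3  bne  r2, r3, L6        | r0=0 r1=5 r2=0 r3=1 r4=15 r5=1 r6=11 r7=15  [TAKEN]
PC=4  slt  r2, r3, r7        | r0=0 r1=5 r2=1 r3=1 r4=15 r5=1 r6=11 r7=15
PC=6  slt  r2, r7, r4        | r0=0 r1=5 r2=0 r3=1 r4=15 r5=1 r6=11 r7=15
PC=7  bne  r4, r2, L13       | r0=0 r1=5 r2=0 r3=1 r4=15 r5=1 r6=11 r7=15  [TAKEN]
PC=8  slt  r4, r7, r4        | r0=0 r1=5 r2=0 r3=1 r4=0 r5=1 r6=11 r7=15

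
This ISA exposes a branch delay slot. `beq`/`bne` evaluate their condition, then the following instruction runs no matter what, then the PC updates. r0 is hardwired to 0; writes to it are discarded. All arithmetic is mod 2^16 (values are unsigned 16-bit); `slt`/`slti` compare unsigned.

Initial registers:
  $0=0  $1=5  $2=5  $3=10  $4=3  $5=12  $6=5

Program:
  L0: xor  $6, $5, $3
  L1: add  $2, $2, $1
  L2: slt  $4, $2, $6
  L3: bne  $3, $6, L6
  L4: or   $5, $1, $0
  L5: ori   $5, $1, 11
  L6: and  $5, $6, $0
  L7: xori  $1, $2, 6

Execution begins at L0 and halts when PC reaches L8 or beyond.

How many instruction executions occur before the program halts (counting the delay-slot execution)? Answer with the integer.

7

  step pc=0: xor  $6, $5, $3  regs=(0,5,5,10,3,12,6)
  step pc=1: add  $2, $2, $1  regs=(0,5,10,10,3,12,6)
  step pc=2: slt  $4, $2, $6  regs=(0,5,10,10,0,12,6)
  step pc=3: bne  $3, $6, L6  cond=T  regs=(0,5,10,10,0,12,6)
  step pc=4: or   $5, $1, $0  regs=(0,5,10,10,0,5,6)
  step pc=6: and  $5, $6, $0  regs=(0,5,10,10,0,0,6)
  step pc=7: xori  $1, $2, 6  regs=(0,12,10,10,0,0,6)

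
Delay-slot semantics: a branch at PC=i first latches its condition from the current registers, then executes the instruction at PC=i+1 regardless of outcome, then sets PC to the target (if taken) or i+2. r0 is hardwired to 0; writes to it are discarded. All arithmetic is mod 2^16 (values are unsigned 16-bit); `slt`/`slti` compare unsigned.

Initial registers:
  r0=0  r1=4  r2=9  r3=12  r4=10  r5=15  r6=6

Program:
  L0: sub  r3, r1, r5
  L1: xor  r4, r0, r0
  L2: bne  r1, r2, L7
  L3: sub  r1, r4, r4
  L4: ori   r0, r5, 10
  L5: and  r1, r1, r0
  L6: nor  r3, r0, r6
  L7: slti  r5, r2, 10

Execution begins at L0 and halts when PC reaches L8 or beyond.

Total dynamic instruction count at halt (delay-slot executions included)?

5

  step pc=0: sub  r3, r1, r5  regs=(0,4,9,65525,10,15,6)
  step pc=1: xor  r4, r0, r0  regs=(0,4,9,65525,0,15,6)
  step pc=2: bne  r1, r2, L7  cond=T  regs=(0,4,9,65525,0,15,6)
  step pc=3: sub  r1, r4, r4  regs=(0,0,9,65525,0,15,6)
  step pc=7: slti  r5, r2, 10  regs=(0,0,9,65525,0,1,6)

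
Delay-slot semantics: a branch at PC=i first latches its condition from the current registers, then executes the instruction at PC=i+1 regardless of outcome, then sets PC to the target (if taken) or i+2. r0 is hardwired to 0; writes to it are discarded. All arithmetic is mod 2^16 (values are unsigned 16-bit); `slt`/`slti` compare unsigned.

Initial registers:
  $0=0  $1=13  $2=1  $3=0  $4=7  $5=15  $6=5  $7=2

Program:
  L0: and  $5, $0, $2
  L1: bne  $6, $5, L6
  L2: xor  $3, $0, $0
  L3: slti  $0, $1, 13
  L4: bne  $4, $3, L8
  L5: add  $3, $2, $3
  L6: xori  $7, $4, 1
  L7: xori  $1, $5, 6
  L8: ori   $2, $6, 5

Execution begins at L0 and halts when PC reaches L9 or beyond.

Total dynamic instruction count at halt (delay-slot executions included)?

6

  step pc=0: and  $5, $0, $2  regs=(0,13,1,0,7,0,5,2)
  step pc=1: bne  $6, $5, L6  cond=T  regs=(0,13,1,0,7,0,5,2)
  step pc=2: xor  $3, $0, $0  regs=(0,13,1,0,7,0,5,2)
  step pc=6: xori  $7, $4, 1  regs=(0,13,1,0,7,0,5,6)
  step pc=7: xori  $1, $5, 6  regs=(0,6,1,0,7,0,5,6)
  step pc=8: ori   $2, $6, 5  regs=(0,6,5,0,7,0,5,6)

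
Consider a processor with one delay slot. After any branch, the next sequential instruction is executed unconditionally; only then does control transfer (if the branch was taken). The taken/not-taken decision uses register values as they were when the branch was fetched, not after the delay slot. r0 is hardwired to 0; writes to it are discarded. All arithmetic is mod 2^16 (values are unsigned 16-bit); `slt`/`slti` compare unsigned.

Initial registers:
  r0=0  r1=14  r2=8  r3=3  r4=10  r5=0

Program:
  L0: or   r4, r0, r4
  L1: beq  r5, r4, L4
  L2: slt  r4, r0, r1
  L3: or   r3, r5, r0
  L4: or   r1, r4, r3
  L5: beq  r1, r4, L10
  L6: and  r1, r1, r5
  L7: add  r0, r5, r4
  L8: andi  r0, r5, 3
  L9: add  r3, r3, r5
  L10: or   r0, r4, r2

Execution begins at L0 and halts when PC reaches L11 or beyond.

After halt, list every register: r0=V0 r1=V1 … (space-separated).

r0=0 r1=0 r2=8 r3=0 r4=1 r5=0

[0] or   r4, r0, r4  →  {r0:0, r1:14, r2:8, r3:3, r4:10, r5:0}
[1] beq  r5, r4, L4  →  {r0:0, r1:14, r2:8, r3:3, r4:10, r5:0}  ⟨branch fallthrough⟩
[2] slt  r4, r0, r1  →  {r0:0, r1:14, r2:8, r3:3, r4:1, r5:0}
[3] or   r3, r5, r0  →  {r0:0, r1:14, r2:8, r3:0, r4:1, r5:0}
[4] or   r1, r4, r3  →  {r0:0, r1:1, r2:8, r3:0, r4:1, r5:0}
[5] beq  r1, r4, L10  →  {r0:0, r1:1, r2:8, r3:0, r4:1, r5:0}  ⟨branch taken⟩
[6] and  r1, r1, r5  →  {r0:0, r1:0, r2:8, r3:0, r4:1, r5:0}
[10] or   r0, r4, r2  →  {r0:0, r1:0, r2:8, r3:0, r4:1, r5:0}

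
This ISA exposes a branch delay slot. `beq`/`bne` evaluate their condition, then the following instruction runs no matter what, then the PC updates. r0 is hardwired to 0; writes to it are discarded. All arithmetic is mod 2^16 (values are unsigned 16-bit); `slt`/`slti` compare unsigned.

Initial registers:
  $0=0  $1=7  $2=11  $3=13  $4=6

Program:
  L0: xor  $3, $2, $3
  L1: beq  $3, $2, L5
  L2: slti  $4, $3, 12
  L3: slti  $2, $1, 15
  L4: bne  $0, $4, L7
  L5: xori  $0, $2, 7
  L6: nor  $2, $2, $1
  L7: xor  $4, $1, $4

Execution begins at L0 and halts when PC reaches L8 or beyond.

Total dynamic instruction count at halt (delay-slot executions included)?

7

#0 xor  $3, $2, $3 ; 0/7/11/6/6
#1 beq  $3, $2, L5 ; 0/7/11/6/6 ; →fallthru
#2 slti  $4, $3, 12 ; 0/7/11/6/1
#3 slti  $2, $1, 15 ; 0/7/1/6/1
#4 bne  $0, $4, L7 ; 0/7/1/6/1 ; →target
#5 xori  $0, $2, 7 ; 0/7/1/6/1
#7 xor  $4, $1, $4 ; 0/7/1/6/6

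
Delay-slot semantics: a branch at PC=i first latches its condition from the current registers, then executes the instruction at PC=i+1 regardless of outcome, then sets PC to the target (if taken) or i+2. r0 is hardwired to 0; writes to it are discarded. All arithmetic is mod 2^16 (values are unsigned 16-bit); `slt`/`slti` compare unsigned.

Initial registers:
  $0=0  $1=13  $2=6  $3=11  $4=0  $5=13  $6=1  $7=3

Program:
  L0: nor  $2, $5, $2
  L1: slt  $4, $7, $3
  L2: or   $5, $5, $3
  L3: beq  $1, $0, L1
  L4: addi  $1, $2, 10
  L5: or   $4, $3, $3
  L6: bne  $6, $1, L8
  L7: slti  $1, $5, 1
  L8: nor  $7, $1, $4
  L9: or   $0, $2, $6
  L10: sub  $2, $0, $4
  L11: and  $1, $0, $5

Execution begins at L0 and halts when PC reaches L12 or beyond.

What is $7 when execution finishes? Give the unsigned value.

#0 nor  $2, $5, $2 ; 0/13/65520/11/0/13/1/3
#1 slt  $4, $7, $3 ; 0/13/65520/11/1/13/1/3
#2 or   $5, $5, $3 ; 0/13/65520/11/1/15/1/3
#3 beq  $1, $0, L1 ; 0/13/65520/11/1/15/1/3 ; →fallthru
#4 addi  $1, $2, 10 ; 0/65530/65520/11/1/15/1/3
#5 or   $4, $3, $3 ; 0/65530/65520/11/11/15/1/3
#6 bne  $6, $1, L8 ; 0/65530/65520/11/11/15/1/3 ; →target
#7 slti  $1, $5, 1 ; 0/0/65520/11/11/15/1/3
#8 nor  $7, $1, $4 ; 0/0/65520/11/11/15/1/65524
#9 or   $0, $2, $6 ; 0/0/65520/11/11/15/1/65524
#10 sub  $2, $0, $4 ; 0/0/65525/11/11/15/1/65524
#11 and  $1, $0, $5 ; 0/0/65525/11/11/15/1/65524

65524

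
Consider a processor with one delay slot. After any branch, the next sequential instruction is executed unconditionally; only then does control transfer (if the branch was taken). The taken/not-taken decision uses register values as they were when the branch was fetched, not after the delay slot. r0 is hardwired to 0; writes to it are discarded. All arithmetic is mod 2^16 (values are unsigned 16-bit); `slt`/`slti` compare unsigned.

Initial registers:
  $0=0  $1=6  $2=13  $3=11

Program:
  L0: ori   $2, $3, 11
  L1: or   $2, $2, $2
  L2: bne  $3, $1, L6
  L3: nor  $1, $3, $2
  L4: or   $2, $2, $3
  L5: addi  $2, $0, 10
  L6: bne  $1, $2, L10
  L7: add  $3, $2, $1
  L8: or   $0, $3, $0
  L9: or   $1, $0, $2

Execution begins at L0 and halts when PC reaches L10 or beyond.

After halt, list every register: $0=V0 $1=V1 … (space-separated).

#0 ori   $2, $3, 11 ; 0/6/11/11
#1 or   $2, $2, $2 ; 0/6/11/11
#2 bne  $3, $1, L6 ; 0/6/11/11 ; →target
#3 nor  $1, $3, $2 ; 0/65524/11/11
#6 bne  $1, $2, L10 ; 0/65524/11/11 ; →target
#7 add  $3, $2, $1 ; 0/65524/11/65535

$0=0 $1=65524 $2=11 $3=65535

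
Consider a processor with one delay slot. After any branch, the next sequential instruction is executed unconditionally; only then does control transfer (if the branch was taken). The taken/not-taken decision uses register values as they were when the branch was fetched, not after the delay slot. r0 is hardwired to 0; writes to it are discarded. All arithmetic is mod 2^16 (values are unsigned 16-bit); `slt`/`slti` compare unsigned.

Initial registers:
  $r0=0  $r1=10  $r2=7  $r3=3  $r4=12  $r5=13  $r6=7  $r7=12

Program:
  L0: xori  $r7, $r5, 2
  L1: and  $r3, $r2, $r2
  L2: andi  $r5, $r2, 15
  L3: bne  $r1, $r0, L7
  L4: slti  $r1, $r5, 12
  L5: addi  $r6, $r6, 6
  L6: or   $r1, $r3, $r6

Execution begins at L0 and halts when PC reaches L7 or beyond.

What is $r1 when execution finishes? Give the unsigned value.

1

  step pc=0: xori  $r7, $r5, 2  regs=(0,10,7,3,12,13,7,15)
  step pc=1: and  $r3, $r2, $r2  regs=(0,10,7,7,12,13,7,15)
  step pc=2: andi  $r5, $r2, 15  regs=(0,10,7,7,12,7,7,15)
  step pc=3: bne  $r1, $r0, L7  cond=T  regs=(0,10,7,7,12,7,7,15)
  step pc=4: slti  $r1, $r5, 12  regs=(0,1,7,7,12,7,7,15)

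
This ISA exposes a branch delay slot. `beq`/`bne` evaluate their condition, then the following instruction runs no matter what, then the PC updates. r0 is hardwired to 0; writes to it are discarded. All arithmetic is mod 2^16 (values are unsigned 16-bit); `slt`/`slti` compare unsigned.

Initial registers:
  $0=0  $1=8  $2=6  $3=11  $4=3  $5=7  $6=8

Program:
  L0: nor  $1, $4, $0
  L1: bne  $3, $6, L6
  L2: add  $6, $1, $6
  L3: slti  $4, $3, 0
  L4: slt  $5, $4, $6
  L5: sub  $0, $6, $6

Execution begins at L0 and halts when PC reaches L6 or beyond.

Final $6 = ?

  step pc=0: nor  $1, $4, $0  regs=(0,65532,6,11,3,7,8)
  step pc=1: bne  $3, $6, L6  cond=T  regs=(0,65532,6,11,3,7,8)
  step pc=2: add  $6, $1, $6  regs=(0,65532,6,11,3,7,4)

4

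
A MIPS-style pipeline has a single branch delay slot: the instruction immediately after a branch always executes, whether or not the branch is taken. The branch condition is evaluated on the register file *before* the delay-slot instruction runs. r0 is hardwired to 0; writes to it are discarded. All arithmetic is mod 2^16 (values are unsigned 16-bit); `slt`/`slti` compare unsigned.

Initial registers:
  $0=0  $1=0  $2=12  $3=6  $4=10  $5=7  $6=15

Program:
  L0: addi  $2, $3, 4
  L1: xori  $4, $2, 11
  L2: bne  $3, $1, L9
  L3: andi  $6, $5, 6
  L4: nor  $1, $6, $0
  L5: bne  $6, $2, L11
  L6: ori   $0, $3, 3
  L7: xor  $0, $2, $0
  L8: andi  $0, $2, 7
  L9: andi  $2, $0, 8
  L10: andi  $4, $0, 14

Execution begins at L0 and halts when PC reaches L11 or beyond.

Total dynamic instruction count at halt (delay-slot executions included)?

#0 addi  $2, $3, 4 ; 0/0/10/6/10/7/15
#1 xori  $4, $2, 11 ; 0/0/10/6/1/7/15
#2 bne  $3, $1, L9 ; 0/0/10/6/1/7/15 ; →target
#3 andi  $6, $5, 6 ; 0/0/10/6/1/7/6
#9 andi  $2, $0, 8 ; 0/0/0/6/1/7/6
#10 andi  $4, $0, 14 ; 0/0/0/6/0/7/6

6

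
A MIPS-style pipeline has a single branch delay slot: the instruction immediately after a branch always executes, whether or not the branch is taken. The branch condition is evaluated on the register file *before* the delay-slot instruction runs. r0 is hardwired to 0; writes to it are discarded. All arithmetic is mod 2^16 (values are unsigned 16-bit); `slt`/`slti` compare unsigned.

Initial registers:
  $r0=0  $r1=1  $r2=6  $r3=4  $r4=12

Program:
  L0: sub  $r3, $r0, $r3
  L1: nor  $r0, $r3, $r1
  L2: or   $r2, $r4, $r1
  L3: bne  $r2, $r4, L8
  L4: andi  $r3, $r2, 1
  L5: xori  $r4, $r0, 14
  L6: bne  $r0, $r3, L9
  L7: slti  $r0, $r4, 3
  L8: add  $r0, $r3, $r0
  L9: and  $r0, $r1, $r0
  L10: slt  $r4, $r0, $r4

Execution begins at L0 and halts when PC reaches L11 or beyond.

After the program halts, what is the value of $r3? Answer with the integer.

  step pc=0: sub  $r3, $r0, $r3  regs=(0,1,6,65532,12)
  step pc=1: nor  $r0, $r3, $r1  regs=(0,1,6,65532,12)
  step pc=2: or   $r2, $r4, $r1  regs=(0,1,13,65532,12)
  step pc=3: bne  $r2, $r4, L8  cond=T  regs=(0,1,13,65532,12)
  step pc=4: andi  $r3, $r2, 1  regs=(0,1,13,1,12)
  step pc=8: add  $r0, $r3, $r0  regs=(0,1,13,1,12)
  step pc=9: and  $r0, $r1, $r0  regs=(0,1,13,1,12)
  step pc=10: slt  $r4, $r0, $r4  regs=(0,1,13,1,1)

1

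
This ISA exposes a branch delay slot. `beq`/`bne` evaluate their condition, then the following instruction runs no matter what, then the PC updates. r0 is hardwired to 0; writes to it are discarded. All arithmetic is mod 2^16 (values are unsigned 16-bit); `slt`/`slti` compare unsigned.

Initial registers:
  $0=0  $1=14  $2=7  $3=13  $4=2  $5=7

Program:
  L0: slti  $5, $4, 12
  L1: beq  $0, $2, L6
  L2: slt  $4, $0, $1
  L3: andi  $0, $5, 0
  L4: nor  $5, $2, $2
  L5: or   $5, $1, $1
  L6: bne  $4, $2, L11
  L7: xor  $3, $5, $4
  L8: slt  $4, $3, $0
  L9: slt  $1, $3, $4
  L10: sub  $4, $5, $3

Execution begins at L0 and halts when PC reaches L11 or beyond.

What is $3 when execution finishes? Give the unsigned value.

PC=0  slti  $5, $4, 12       | $0=0 $1=14 $2=7 $3=13 $4=2 $5=1
PC=1  beq  $0, $2, L6        | $0=0 $1=14 $2=7 $3=13 $4=2 $5=1  [not taken]
PC=2  slt  $4, $0, $1        | $0=0 $1=14 $2=7 $3=13 $4=1 $5=1
PC=3  andi  $0, $5, 0        | $0=0 $1=14 $2=7 $3=13 $4=1 $5=1
PC=4  nor  $5, $2, $2        | $0=0 $1=14 $2=7 $3=13 $4=1 $5=65528
PC=5  or   $5, $1, $1        | $0=0 $1=14 $2=7 $3=13 $4=1 $5=14
PC=6  bne  $4, $2, L11       | $0=0 $1=14 $2=7 $3=13 $4=1 $5=14  [TAKEN]
PC=7  xor  $3, $5, $4        | $0=0 $1=14 $2=7 $3=15 $4=1 $5=14

15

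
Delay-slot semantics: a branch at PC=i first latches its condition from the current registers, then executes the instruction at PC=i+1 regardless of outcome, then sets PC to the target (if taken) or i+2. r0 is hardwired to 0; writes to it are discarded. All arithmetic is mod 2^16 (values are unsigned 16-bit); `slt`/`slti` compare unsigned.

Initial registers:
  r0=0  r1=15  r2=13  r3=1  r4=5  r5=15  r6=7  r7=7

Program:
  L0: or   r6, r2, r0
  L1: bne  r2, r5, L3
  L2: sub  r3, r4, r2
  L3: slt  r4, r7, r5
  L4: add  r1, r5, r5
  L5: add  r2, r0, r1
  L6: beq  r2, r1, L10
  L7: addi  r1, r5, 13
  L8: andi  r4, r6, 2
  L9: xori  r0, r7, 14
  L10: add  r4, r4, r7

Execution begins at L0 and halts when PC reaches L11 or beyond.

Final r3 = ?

PC=0  or   r6, r2, r0        | r0=0 r1=15 r2=13 r3=1 r4=5 r5=15 r6=13 r7=7
PC=1  bne  r2, r5, L3        | r0=0 r1=15 r2=13 r3=1 r4=5 r5=15 r6=13 r7=7  [TAKEN]
PC=2  sub  r3, r4, r2        | r0=0 r1=15 r2=13 r3=65528 r4=5 r5=15 r6=13 r7=7
PC=3  slt  r4, r7, r5        | r0=0 r1=15 r2=13 r3=65528 r4=1 r5=15 r6=13 r7=7
PC=4  add  r1, r5, r5        | r0=0 r1=30 r2=13 r3=65528 r4=1 r5=15 r6=13 r7=7
PC=5  add  r2, r0, r1        | r0=0 r1=30 r2=30 r3=65528 r4=1 r5=15 r6=13 r7=7
PC=6  beq  r2, r1, L10       | r0=0 r1=30 r2=30 r3=65528 r4=1 r5=15 r6=13 r7=7  [TAKEN]
PC=7  addi  r1, r5, 13       | r0=0 r1=28 r2=30 r3=65528 r4=1 r5=15 r6=13 r7=7
PC=10 add  r4, r4, r7        | r0=0 r1=28 r2=30 r3=65528 r4=8 r5=15 r6=13 r7=7

65528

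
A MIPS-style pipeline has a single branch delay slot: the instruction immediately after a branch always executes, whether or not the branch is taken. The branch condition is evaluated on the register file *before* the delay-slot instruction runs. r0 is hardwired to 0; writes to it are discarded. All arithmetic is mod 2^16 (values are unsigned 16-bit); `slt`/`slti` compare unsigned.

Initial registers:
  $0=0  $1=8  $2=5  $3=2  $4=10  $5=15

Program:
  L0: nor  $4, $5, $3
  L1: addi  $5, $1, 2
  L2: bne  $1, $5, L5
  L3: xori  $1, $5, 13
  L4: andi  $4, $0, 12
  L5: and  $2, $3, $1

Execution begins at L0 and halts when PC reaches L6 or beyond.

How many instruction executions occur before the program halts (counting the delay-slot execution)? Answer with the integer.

5

PC=0  nor  $4, $5, $3        | $0=0 $1=8 $2=5 $3=2 $4=65520 $5=15
PC=1  addi  $5, $1, 2        | $0=0 $1=8 $2=5 $3=2 $4=65520 $5=10
PC=2  bne  $1, $5, L5        | $0=0 $1=8 $2=5 $3=2 $4=65520 $5=10  [TAKEN]
PC=3  xori  $1, $5, 13       | $0=0 $1=7 $2=5 $3=2 $4=65520 $5=10
PC=5  and  $2, $3, $1        | $0=0 $1=7 $2=2 $3=2 $4=65520 $5=10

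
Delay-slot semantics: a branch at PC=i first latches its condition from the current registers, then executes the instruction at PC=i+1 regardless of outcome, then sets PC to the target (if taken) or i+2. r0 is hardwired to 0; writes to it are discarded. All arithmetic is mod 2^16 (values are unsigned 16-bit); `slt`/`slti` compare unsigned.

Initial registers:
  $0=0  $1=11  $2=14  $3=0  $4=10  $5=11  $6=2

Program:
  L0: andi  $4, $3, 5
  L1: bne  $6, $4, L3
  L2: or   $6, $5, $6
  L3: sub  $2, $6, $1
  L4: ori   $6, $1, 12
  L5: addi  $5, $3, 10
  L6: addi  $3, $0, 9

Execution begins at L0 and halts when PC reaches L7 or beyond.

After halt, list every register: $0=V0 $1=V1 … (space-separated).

[0] andi  $4, $3, 5  →  {$0:0, $1:11, $2:14, $3:0, $4:0, $5:11, $6:2}
[1] bne  $6, $4, L3  →  {$0:0, $1:11, $2:14, $3:0, $4:0, $5:11, $6:2}  ⟨branch taken⟩
[2] or   $6, $5, $6  →  {$0:0, $1:11, $2:14, $3:0, $4:0, $5:11, $6:11}
[3] sub  $2, $6, $1  →  {$0:0, $1:11, $2:0, $3:0, $4:0, $5:11, $6:11}
[4] ori   $6, $1, 12  →  {$0:0, $1:11, $2:0, $3:0, $4:0, $5:11, $6:15}
[5] addi  $5, $3, 10  →  {$0:0, $1:11, $2:0, $3:0, $4:0, $5:10, $6:15}
[6] addi  $3, $0, 9  →  {$0:0, $1:11, $2:0, $3:9, $4:0, $5:10, $6:15}

$0=0 $1=11 $2=0 $3=9 $4=0 $5=10 $6=15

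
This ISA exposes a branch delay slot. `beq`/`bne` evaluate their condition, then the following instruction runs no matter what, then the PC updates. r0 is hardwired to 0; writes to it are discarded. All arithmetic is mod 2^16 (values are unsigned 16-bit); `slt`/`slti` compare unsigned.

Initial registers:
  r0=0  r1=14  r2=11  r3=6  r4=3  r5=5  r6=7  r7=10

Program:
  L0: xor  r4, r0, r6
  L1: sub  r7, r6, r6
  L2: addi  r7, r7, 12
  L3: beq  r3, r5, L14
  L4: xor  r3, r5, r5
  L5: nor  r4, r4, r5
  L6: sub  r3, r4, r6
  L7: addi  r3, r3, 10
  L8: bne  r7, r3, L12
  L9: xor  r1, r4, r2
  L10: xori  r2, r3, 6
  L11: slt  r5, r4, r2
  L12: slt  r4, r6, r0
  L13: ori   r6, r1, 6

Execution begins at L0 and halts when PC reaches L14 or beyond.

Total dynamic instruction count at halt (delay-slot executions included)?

12

#0 xor  r4, r0, r6 ; 0/14/11/6/7/5/7/10
#1 sub  r7, r6, r6 ; 0/14/11/6/7/5/7/0
#2 addi  r7, r7, 12 ; 0/14/11/6/7/5/7/12
#3 beq  r3, r5, L14 ; 0/14/11/6/7/5/7/12 ; →fallthru
#4 xor  r3, r5, r5 ; 0/14/11/0/7/5/7/12
#5 nor  r4, r4, r5 ; 0/14/11/0/65528/5/7/12
#6 sub  r3, r4, r6 ; 0/14/11/65521/65528/5/7/12
#7 addi  r3, r3, 10 ; 0/14/11/65531/65528/5/7/12
#8 bne  r7, r3, L12 ; 0/14/11/65531/65528/5/7/12 ; →target
#9 xor  r1, r4, r2 ; 0/65523/11/65531/65528/5/7/12
#12 slt  r4, r6, r0 ; 0/65523/11/65531/0/5/7/12
#13 ori   r6, r1, 6 ; 0/65523/11/65531/0/5/65527/12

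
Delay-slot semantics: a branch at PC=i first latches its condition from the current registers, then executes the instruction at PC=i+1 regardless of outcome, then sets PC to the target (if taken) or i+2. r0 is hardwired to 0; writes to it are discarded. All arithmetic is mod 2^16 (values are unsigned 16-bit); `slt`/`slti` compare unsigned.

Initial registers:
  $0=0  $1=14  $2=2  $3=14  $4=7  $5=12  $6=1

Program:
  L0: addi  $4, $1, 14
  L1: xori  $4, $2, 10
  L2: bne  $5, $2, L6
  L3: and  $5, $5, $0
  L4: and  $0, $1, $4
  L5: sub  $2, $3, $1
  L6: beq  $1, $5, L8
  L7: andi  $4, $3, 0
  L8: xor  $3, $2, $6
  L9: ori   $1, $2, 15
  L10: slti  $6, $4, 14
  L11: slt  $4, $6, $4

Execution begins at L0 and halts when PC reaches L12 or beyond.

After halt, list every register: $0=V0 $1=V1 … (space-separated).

PC=0  addi  $4, $1, 14       | $0=0 $1=14 $2=2 $3=14 $4=28 $5=12 $6=1
PC=1  xori  $4, $2, 10       | $0=0 $1=14 $2=2 $3=14 $4=8 $5=12 $6=1
PC=2  bne  $5, $2, L6        | $0=0 $1=14 $2=2 $3=14 $4=8 $5=12 $6=1  [TAKEN]
PC=3  and  $5, $5, $0        | $0=0 $1=14 $2=2 $3=14 $4=8 $5=0 $6=1
PC=6  beq  $1, $5, L8        | $0=0 $1=14 $2=2 $3=14 $4=8 $5=0 $6=1  [not taken]
PC=7  andi  $4, $3, 0        | $0=0 $1=14 $2=2 $3=14 $4=0 $5=0 $6=1
PC=8  xor  $3, $2, $6        | $0=0 $1=14 $2=2 $3=3 $4=0 $5=0 $6=1
PC=9  ori   $1, $2, 15       | $0=0 $1=15 $2=2 $3=3 $4=0 $5=0 $6=1
PC=10 slti  $6, $4, 14       | $0=0 $1=15 $2=2 $3=3 $4=0 $5=0 $6=1
PC=11 slt  $4, $6, $4        | $0=0 $1=15 $2=2 $3=3 $4=0 $5=0 $6=1

$0=0 $1=15 $2=2 $3=3 $4=0 $5=0 $6=1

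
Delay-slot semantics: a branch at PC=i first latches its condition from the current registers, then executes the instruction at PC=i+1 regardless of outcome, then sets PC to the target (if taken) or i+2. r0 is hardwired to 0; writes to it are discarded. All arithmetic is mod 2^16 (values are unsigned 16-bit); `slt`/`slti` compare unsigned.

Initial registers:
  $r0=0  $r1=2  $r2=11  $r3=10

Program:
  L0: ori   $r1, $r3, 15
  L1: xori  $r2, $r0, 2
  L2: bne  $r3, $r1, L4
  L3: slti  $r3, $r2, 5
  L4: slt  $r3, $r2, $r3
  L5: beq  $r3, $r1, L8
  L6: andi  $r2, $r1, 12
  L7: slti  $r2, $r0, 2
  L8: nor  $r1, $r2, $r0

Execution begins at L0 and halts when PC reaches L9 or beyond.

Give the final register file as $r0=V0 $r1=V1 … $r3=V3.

  step pc=0: ori   $r1, $r3, 15  regs=(0,15,11,10)
  step pc=1: xori  $r2, $r0, 2  regs=(0,15,2,10)
  step pc=2: bne  $r3, $r1, L4  cond=T  regs=(0,15,2,10)
  step pc=3: slti  $r3, $r2, 5  regs=(0,15,2,1)
  step pc=4: slt  $r3, $r2, $r3  regs=(0,15,2,0)
  step pc=5: beq  $r3, $r1, L8  cond=F  regs=(0,15,2,0)
  step pc=6: andi  $r2, $r1, 12  regs=(0,15,12,0)
  step pc=7: slti  $r2, $r0, 2  regs=(0,15,1,0)
  step pc=8: nor  $r1, $r2, $r0  regs=(0,65534,1,0)

$r0=0 $r1=65534 $r2=1 $r3=0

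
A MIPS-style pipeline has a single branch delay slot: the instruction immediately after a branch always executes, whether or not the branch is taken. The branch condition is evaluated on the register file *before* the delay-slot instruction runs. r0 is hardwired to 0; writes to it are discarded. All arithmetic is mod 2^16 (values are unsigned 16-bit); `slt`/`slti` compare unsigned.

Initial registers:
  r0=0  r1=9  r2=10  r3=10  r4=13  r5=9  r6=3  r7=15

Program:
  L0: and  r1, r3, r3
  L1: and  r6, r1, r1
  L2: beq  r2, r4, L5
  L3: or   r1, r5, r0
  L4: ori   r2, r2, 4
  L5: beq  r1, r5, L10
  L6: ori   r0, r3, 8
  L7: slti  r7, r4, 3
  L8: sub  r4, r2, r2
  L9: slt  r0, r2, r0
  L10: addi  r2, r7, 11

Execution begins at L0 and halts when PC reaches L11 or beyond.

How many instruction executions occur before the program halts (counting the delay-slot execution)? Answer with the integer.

PC=0  and  r1, r3, r3        | r0=0 r1=10 r2=10 r3=10 r4=13 r5=9 r6=3 r7=15
PC=1  and  r6, r1, r1        | r0=0 r1=10 r2=10 r3=10 r4=13 r5=9 r6=10 r7=15
PC=2  beq  r2, r4, L5        | r0=0 r1=10 r2=10 r3=10 r4=13 r5=9 r6=10 r7=15  [not taken]
PC=3  or   r1, r5, r0        | r0=0 r1=9 r2=10 r3=10 r4=13 r5=9 r6=10 r7=15
PC=4  ori   r2, r2, 4        | r0=0 r1=9 r2=14 r3=10 r4=13 r5=9 r6=10 r7=15
PC=5  beq  r1, r5, L10       | r0=0 r1=9 r2=14 r3=10 r4=13 r5=9 r6=10 r7=15  [TAKEN]
PC=6  ori   r0, r3, 8        | r0=0 r1=9 r2=14 r3=10 r4=13 r5=9 r6=10 r7=15
PC=10 addi  r2, r7, 11       | r0=0 r1=9 r2=26 r3=10 r4=13 r5=9 r6=10 r7=15

8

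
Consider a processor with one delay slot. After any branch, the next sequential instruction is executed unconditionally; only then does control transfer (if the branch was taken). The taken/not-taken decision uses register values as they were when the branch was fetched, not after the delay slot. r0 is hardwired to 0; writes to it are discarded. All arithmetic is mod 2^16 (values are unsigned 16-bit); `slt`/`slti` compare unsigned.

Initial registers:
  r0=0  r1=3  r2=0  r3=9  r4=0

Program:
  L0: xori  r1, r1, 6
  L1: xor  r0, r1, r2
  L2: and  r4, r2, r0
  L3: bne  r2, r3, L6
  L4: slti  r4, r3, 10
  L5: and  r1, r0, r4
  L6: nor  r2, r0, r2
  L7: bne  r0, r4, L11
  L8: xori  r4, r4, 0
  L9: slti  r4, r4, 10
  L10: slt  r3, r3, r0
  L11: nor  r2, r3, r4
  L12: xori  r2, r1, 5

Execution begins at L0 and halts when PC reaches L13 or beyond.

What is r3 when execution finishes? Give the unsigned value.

9

PC=0  xori  r1, r1, 6        | r0=0 r1=5 r2=0 r3=9 r4=0
PC=1  xor  r0, r1, r2        | r0=0 r1=5 r2=0 r3=9 r4=0
PC=2  and  r4, r2, r0        | r0=0 r1=5 r2=0 r3=9 r4=0
PC=3  bne  r2, r3, L6        | r0=0 r1=5 r2=0 r3=9 r4=0  [TAKEN]
PC=4  slti  r4, r3, 10       | r0=0 r1=5 r2=0 r3=9 r4=1
PC=6  nor  r2, r0, r2        | r0=0 r1=5 r2=65535 r3=9 r4=1
PC=7  bne  r0, r4, L11       | r0=0 r1=5 r2=65535 r3=9 r4=1  [TAKEN]
PC=8  xori  r4, r4, 0        | r0=0 r1=5 r2=65535 r3=9 r4=1
PC=11 nor  r2, r3, r4        | r0=0 r1=5 r2=65526 r3=9 r4=1
PC=12 xori  r2, r1, 5        | r0=0 r1=5 r2=0 r3=9 r4=1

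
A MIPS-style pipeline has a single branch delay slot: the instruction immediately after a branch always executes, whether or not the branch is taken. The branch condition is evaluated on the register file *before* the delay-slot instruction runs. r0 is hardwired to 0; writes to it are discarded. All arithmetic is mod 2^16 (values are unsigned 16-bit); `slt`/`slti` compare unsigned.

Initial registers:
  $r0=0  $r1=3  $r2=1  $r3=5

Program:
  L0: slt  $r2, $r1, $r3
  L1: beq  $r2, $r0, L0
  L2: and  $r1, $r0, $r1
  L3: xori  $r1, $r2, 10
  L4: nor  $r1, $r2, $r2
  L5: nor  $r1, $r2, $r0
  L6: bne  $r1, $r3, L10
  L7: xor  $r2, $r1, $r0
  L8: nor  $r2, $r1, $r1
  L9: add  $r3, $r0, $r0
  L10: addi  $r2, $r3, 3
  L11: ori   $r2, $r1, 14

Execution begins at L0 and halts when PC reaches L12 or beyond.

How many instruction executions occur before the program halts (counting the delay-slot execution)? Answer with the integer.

10

PC=0  slt  $r2, $r1, $r3     | $r0=0 $r1=3 $r2=1 $r3=5
PC=1  beq  $r2, $r0, L0      | $r0=0 $r1=3 $r2=1 $r3=5  [not taken]
PC=2  and  $r1, $r0, $r1     | $r0=0 $r1=0 $r2=1 $r3=5
PC=3  xori  $r1, $r2, 10     | $r0=0 $r1=11 $r2=1 $r3=5
PC=4  nor  $r1, $r2, $r2     | $r0=0 $r1=65534 $r2=1 $r3=5
PC=5  nor  $r1, $r2, $r0     | $r0=0 $r1=65534 $r2=1 $r3=5
PC=6  bne  $r1, $r3, L10     | $r0=0 $r1=65534 $r2=1 $r3=5  [TAKEN]
PC=7  xor  $r2, $r1, $r0     | $r0=0 $r1=65534 $r2=65534 $r3=5
PC=10 addi  $r2, $r3, 3      | $r0=0 $r1=65534 $r2=8 $r3=5
PC=11 ori   $r2, $r1, 14     | $r0=0 $r1=65534 $r2=65534 $r3=5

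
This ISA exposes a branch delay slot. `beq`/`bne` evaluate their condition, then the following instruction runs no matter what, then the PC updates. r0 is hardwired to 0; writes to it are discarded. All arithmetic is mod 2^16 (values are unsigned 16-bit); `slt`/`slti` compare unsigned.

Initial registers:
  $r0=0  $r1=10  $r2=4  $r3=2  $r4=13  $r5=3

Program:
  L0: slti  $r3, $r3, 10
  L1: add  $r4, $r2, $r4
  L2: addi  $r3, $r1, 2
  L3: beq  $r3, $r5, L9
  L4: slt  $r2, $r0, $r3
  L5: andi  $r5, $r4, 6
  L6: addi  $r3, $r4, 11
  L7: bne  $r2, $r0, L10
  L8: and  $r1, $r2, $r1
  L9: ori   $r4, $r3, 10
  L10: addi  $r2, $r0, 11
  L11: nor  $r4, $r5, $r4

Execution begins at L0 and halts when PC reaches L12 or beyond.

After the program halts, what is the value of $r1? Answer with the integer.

0

[0] slti  $r3, $r3, 10  →  {$r0:0, $r1:10, $r2:4, $r3:1, $r4:13, $r5:3}
[1] add  $r4, $r2, $r4  →  {$r0:0, $r1:10, $r2:4, $r3:1, $r4:17, $r5:3}
[2] addi  $r3, $r1, 2  →  {$r0:0, $r1:10, $r2:4, $r3:12, $r4:17, $r5:3}
[3] beq  $r3, $r5, L9  →  {$r0:0, $r1:10, $r2:4, $r3:12, $r4:17, $r5:3}  ⟨branch fallthrough⟩
[4] slt  $r2, $r0, $r3  →  {$r0:0, $r1:10, $r2:1, $r3:12, $r4:17, $r5:3}
[5] andi  $r5, $r4, 6  →  {$r0:0, $r1:10, $r2:1, $r3:12, $r4:17, $r5:0}
[6] addi  $r3, $r4, 11  →  {$r0:0, $r1:10, $r2:1, $r3:28, $r4:17, $r5:0}
[7] bne  $r2, $r0, L10  →  {$r0:0, $r1:10, $r2:1, $r3:28, $r4:17, $r5:0}  ⟨branch taken⟩
[8] and  $r1, $r2, $r1  →  {$r0:0, $r1:0, $r2:1, $r3:28, $r4:17, $r5:0}
[10] addi  $r2, $r0, 11  →  {$r0:0, $r1:0, $r2:11, $r3:28, $r4:17, $r5:0}
[11] nor  $r4, $r5, $r4  →  {$r0:0, $r1:0, $r2:11, $r3:28, $r4:65518, $r5:0}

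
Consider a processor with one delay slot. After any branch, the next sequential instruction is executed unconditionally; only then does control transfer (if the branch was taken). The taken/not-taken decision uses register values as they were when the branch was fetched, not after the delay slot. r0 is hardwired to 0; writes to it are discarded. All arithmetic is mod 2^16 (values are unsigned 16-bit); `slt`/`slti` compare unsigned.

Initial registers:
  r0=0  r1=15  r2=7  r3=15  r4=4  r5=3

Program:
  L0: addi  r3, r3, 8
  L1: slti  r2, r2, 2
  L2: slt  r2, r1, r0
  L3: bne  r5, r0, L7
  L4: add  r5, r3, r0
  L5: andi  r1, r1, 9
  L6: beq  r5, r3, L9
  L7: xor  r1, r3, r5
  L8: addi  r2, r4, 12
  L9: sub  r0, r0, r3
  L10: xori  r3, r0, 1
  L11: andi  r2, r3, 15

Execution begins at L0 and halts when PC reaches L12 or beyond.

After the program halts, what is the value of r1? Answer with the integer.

  step pc=0: addi  r3, r3, 8  regs=(0,15,7,23,4,3)
  step pc=1: slti  r2, r2, 2  regs=(0,15,0,23,4,3)
  step pc=2: slt  r2, r1, r0  regs=(0,15,0,23,4,3)
  step pc=3: bne  r5, r0, L7  cond=T  regs=(0,15,0,23,4,3)
  step pc=4: add  r5, r3, r0  regs=(0,15,0,23,4,23)
  step pc=7: xor  r1, r3, r5  regs=(0,0,0,23,4,23)
  step pc=8: addi  r2, r4, 12  regs=(0,0,16,23,4,23)
  step pc=9: sub  r0, r0, r3  regs=(0,0,16,23,4,23)
  step pc=10: xori  r3, r0, 1  regs=(0,0,16,1,4,23)
  step pc=11: andi  r2, r3, 15  regs=(0,0,1,1,4,23)

0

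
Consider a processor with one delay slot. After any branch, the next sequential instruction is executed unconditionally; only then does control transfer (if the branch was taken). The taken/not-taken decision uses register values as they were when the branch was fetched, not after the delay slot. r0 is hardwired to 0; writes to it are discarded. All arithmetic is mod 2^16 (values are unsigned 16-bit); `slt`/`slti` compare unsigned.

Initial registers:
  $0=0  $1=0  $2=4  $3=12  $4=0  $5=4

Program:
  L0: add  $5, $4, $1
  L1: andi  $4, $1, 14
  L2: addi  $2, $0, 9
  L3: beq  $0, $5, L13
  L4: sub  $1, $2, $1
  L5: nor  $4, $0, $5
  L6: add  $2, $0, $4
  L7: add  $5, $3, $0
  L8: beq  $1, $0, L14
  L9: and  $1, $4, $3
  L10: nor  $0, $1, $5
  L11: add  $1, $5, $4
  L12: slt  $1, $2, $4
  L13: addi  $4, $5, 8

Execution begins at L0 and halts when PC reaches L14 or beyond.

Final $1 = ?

9

#0 add  $5, $4, $1 ; 0/0/4/12/0/0
#1 andi  $4, $1, 14 ; 0/0/4/12/0/0
#2 addi  $2, $0, 9 ; 0/0/9/12/0/0
#3 beq  $0, $5, L13 ; 0/0/9/12/0/0 ; →target
#4 sub  $1, $2, $1 ; 0/9/9/12/0/0
#13 addi  $4, $5, 8 ; 0/9/9/12/8/0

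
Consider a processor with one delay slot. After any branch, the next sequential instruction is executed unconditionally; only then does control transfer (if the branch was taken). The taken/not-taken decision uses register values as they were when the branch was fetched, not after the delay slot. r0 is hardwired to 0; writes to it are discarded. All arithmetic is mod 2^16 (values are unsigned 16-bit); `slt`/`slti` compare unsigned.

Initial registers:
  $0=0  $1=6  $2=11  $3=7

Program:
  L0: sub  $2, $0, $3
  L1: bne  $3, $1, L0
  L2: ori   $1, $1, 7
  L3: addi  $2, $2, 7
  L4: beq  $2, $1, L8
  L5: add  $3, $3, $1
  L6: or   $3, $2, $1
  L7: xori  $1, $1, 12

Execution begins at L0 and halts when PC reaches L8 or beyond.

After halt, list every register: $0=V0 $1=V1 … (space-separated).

$0=0 $1=11 $2=0 $3=7

PC=0  sub  $2, $0, $3        | $0=0 $1=6 $2=65529 $3=7
PC=1  bne  $3, $1, L0        | $0=0 $1=6 $2=65529 $3=7  [TAKEN]
PC=2  ori   $1, $1, 7        | $0=0 $1=7 $2=65529 $3=7
PC=0  sub  $2, $0, $3        | $0=0 $1=7 $2=65529 $3=7
PC=1  bne  $3, $1, L0        | $0=0 $1=7 $2=65529 $3=7  [not taken]
PC=2  ori   $1, $1, 7        | $0=0 $1=7 $2=65529 $3=7
PC=3  addi  $2, $2, 7        | $0=0 $1=7 $2=0 $3=7
PC=4  beq  $2, $1, L8        | $0=0 $1=7 $2=0 $3=7  [not taken]
PC=5  add  $3, $3, $1        | $0=0 $1=7 $2=0 $3=14
PC=6  or   $3, $2, $1        | $0=0 $1=7 $2=0 $3=7
PC=7  xori  $1, $1, 12       | $0=0 $1=11 $2=0 $3=7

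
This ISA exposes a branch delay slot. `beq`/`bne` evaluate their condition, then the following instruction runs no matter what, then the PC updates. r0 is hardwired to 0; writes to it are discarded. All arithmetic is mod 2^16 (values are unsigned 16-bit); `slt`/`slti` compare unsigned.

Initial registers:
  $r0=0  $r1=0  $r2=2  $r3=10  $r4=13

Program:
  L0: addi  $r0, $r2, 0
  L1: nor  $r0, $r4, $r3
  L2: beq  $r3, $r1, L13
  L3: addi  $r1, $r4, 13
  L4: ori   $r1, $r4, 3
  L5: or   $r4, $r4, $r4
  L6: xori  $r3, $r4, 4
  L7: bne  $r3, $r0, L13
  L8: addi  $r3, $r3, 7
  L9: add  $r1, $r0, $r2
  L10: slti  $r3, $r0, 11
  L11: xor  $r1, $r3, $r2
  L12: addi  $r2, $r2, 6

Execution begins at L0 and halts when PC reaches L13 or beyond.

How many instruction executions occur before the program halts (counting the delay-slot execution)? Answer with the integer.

PC=0  addi  $r0, $r2, 0      | $r0=0 $r1=0 $r2=2 $r3=10 $r4=13
PC=1  nor  $r0, $r4, $r3     | $r0=0 $r1=0 $r2=2 $r3=10 $r4=13
PC=2  beq  $r3, $r1, L13     | $r0=0 $r1=0 $r2=2 $r3=10 $r4=13  [not taken]
PC=3  addi  $r1, $r4, 13     | $r0=0 $r1=26 $r2=2 $r3=10 $r4=13
PC=4  ori   $r1, $r4, 3      | $r0=0 $r1=15 $r2=2 $r3=10 $r4=13
PC=5  or   $r4, $r4, $r4     | $r0=0 $r1=15 $r2=2 $r3=10 $r4=13
PC=6  xori  $r3, $r4, 4      | $r0=0 $r1=15 $r2=2 $r3=9 $r4=13
PC=7  bne  $r3, $r0, L13     | $r0=0 $r1=15 $r2=2 $r3=9 $r4=13  [TAKEN]
PC=8  addi  $r3, $r3, 7      | $r0=0 $r1=15 $r2=2 $r3=16 $r4=13

9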